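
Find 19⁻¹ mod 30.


Use the extended Euclidean algorithm to write 1 = 19·s + 30·t; then s mod 30 is the inverse.
Euclidean algorithm:
  19 = 0·30 + 19
  30 = 1·19 + 11
  19 = 1·11 + 8
  11 = 1·8 + 3
  8 = 2·3 + 2
  3 = 1·2 + 1
  2 = 2·1 + 0
gcd(19,30) = 1
Back-substitution gives: 19·(-11) + 30·(7) = 1
So 19⁻¹ ≡ -11 ≡ 19 (mod 30)
Check: 19 × 19 = 361 ≡ 1 (mod 30) ✓

19⁻¹ ≡ 19 (mod 30)


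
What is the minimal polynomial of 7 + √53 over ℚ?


Let α = 7 + √53. Then α - 7 = √53, so (α - 7)² = 53, giving α² - 14α - 4 = 0. Degree 2 and α ∉ ℚ, so this is the minimal polynomial.

Minimal polynomial: x² - 14x - 4


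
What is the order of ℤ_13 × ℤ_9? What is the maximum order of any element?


|ℤ_13 × ℤ_9| = 13 × 9 = 117
Max element order = lcm(13,9) = 117
Cyclic? Yes (gcd=1)

|ℤ_13×ℤ_9| = 117, max element order = 117


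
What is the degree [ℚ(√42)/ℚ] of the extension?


√42 has minimal polynomial x² - 42 (irreducible over ℚ since 42 is squarefree)

[ℚ(√42)/ℚ] = 2


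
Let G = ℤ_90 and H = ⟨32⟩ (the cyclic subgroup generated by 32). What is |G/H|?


|⟨32⟩| = n / gcd(32, 90) = 90 / 2 = 45
H is normal (ℤ_90 is abelian).
|G/H| = |G| / |H| = 90 / 45 = 2

|G/H| = 2


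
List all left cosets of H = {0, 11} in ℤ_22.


H = {0, 11}, |H| = 2
Number of cosets = |G|/|H| = 22/2 = 11
0 + H = {0, 11}
1 + H = {1, 12}
2 + H = {2, 13}
3 + H = {3, 14}
4 + H = {4, 15}
5 + H = {5, 16}
6 + H = {6, 17}
7 + H = {7, 18}
8 + H = {8, 19}
9 + H = {9, 20}
10 + H = {10, 21}

Cosets: 0+H={0,11}; 1+H={1,12}; 2+H={2,13}; 3+H={3,14}; 4+H={4,15}; 5+H={5,16}; 6+H={6,17}; 7+H={7,18}; 8+H={8,19}; 9+H={9,20}; 10+H={10,21}


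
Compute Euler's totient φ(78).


Factor n: 78 = 2 × 3 × 13
φ(n) = n · ∏(1 - 1/p) over distinct primes p | n
φ(78) = 78 · (1 - 1/2) · (1 - 1/3) · (1 - 1/13) = 24

φ(78) = 24


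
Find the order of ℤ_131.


ℤ_n has n elements.

|ℤ_131| = 131


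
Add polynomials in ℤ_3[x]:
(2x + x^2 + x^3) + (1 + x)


Add coefficients mod 3:
x^0: 0 + 1 = 1 (mod 3)
x^1: 2 + 1 = 0 (mod 3)
x^2: 1 + 0 = 1 (mod 3)
x^3: 1 + 0 = 1 (mod 3)
Result: 1 + x^2 + x^3

f + g = 1 + x^2 + x^3


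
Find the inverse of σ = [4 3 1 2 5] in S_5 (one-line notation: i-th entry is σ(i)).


To find σ⁻¹, swap domain and range:
σ(1) = 4 → σ⁻¹(4) = 1
σ(2) = 3 → σ⁻¹(3) = 2
σ(3) = 1 → σ⁻¹(1) = 3
σ(4) = 2 → σ⁻¹(2) = 4
σ(5) = 5 → σ⁻¹(5) = 5

σ⁻¹ = [3 4 2 1 5]


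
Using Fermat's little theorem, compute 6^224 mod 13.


Fermat's little theorem: if p is prime and gcd(a,p)=1, then a^(p-1) ≡ 1 (mod p)
p = 13 is prime, gcd(6,13) = 1
Reduce exponent: 224 mod 12 = 8
So 6^224 ≡ 6^8 (mod 13)
6^8 mod 13 = 3

6^224 ≡ 3 (mod 13)


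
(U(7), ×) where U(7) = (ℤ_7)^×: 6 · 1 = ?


Operation: multiplication mod 7
6 · 1 = (a × b) mod 7 with a = 6, b = 1

6 · 1 = 6


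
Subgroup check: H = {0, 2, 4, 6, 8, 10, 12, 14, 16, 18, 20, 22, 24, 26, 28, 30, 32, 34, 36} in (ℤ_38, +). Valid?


Subgroup test for H = {0, 2, 4, 6, 8, 10, 12, 14, 16, 18, 20, 22, 24, 26, 28, 30, 32, 34, 36} in (ℤ_38, +):
(1) 0 ∈ H? Yes
(2) Closure: for all a,b ∈ H, (a+b) mod 38 ∈ H? Yes
(3) Inverses: for all a ∈ H, -a mod 38 ∈ H? Yes

Yes, H is a subgroup of ℤ_38


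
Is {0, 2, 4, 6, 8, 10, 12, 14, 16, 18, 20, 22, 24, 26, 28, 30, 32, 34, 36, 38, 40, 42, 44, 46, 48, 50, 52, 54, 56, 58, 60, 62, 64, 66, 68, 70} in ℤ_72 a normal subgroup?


H = {0, 2, 4, 6, 8, 10, 12, 14, 16, 18, 20, 22, 24, 26, 28, 30, 32, 34, 36, 38, 40, 42, 44, 46, 48, 50, 52, 54, 56, 58, 60, 62, 64, 66, 68, 70} in ℤ_72
ℤ_72 is abelian; every subgroup of an abelian group is normal

Yes, normal subgroup


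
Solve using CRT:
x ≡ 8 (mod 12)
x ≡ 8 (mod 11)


m₁ = 12, m₂ = 11, gcd = 1, so CRT applies. M = m₁·m₂ = 132
Let M₁ = M/m₁ = 11, M₂ = M/m₂ = 12
Find y₁ ≡ M₁⁻¹ (mod m₁): 11⁻¹ ≡ 11 (mod 12)
Find y₂ ≡ M₂⁻¹ (mod m₂): 12⁻¹ ≡ 1 (mod 11)
x = a₁·M₁·y₁ + a₂·M₂·y₂ = 8·11·11 + 8·12·1 = 1064
Reduce mod 132: x ≡ 8
Check: 8 mod 12 = 8 ✓, 8 mod 11 = 8 ✓

x ≡ 8 (mod 132)


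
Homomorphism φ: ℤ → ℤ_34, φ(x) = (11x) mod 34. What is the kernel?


Kernel = preimage of identity
ker(φ) = {x ∈ ℤ : 11x ≡ 0 (mod 34)}. gcd(11,34) = 1, so 11x ≡ 0 (mod 34) ⟺ x ≡ 0 (mod 34/1 = 34). Hence ker(φ) = 34ℤ

ker(φ) = 34ℤ


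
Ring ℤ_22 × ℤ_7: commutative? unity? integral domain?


Direct product ring; commutative with unity (1,1); but (1,0)·(0,1) = (0,0) gives zero divisors, so not an integral domain
Commutative: Yes
Integral domain: No
Has unity: Yes

ℤ_22 × ℤ_7: Commutative=Yes, Unity=Yes


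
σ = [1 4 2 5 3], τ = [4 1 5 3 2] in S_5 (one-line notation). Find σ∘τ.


σ∘τ: apply τ first, then σ
1 →τ 4 →σ 5
2 →τ 1 →σ 1
3 →τ 5 →σ 3
4 →τ 3 →σ 2
5 →τ 2 →σ 4

σ∘τ = [5 1 3 2 4]


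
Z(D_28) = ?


Z(G) = {g ∈ G | gx = xg for all x ∈ G}
For even n, Z(D_n) = {e, r^(n/2)}: the 180° rotation r^14 commutes with every reflection and rotation

Z(D_28) = {e, r^14}


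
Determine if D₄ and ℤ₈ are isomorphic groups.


Comparing D₄ and ℤ₈:
D₄ is non-abelian, ℤ₈ is abelian

No, D₄ ≇ ℤ₈


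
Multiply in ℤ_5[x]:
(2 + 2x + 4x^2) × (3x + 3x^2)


Expand and collect like terms; reduce coefficients mod 5:
x^0: 2·0 = 0 ≡ 0 (mod 5)
x^1: 2·3 + 2·0 = 6 ≡ 1 (mod 5)
x^2: 2·3 + 2·3 + 4·0 = 12 ≡ 2 (mod 5)
x^3: 2·3 + 4·3 = 18 ≡ 3 (mod 5)
x^4: 4·3 = 12 ≡ 2 (mod 5)
Result: x + 2x^2 + 3x^3 + 2x^4

f · g = x + 2x^2 + 3x^3 + 2x^4


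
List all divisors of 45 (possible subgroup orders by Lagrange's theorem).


Lagrange's theorem: |H| divides |G|
|G| = 45
Divisors of 45: 1, 3, 5, 9, 15, 45

Possible subgroup orders: {1, 3, 5, 9, 15, 45}


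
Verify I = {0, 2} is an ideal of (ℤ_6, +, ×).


Check ideal conditions for I = {0, 2} in ℤ_6:
(1) I is an additive subgroup? No
(2) For r ∈ ℤ_6 and a ∈ I: r·a ∈ I? No  [counterexample: r=2, a=2, r·a mod 6 = 4 ∉ I]

No, I is not an ideal of ℤ_6


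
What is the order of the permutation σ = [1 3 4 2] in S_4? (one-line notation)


Cycle decomposition: (2 3 4)
Cycle lengths: 3
Order = lcm(3) = 3

ord(σ) = 3


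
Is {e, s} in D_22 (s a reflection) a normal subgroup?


H = {e, s} in D_22 (s a reflection)
r·s·r⁻¹ = sr⁻² ≠ s for n ≥ 3, so {e, s} is not closed under conjugation

No, not a normal subgroup


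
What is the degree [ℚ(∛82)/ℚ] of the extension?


∛82 has minimal polynomial x³ - 82 (irreducible over ℚ since 82 is not a perfect cube)

[ℚ(∛82)/ℚ] = 3


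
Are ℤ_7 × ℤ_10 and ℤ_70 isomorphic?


Comparing ℤ_7 × ℤ_10 and ℤ_70:
gcd(7,10) = 1, so ℤ_7 × ℤ_10 ≅ ℤ_70 (CRT)

Yes, ℤ_7 × ℤ_10 ≅ ℤ_70


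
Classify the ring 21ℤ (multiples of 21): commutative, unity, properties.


21ℤ is a commutative ring under +,× but has no multiplicative identity (1 ∉ 21ℤ); it has no zero divisors, but without unity it is not an integral domain
Commutative: Yes
Integral domain: No
Has unity: No

21ℤ (multiples of 21): Commutative=Yes, Unity=No


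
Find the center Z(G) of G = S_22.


Z(G) = {g ∈ G | gx = xg for all x ∈ G}
S_n is non-abelian for n ≥ 3; Z(S_22) is trivial

Z(S_22) = {e}


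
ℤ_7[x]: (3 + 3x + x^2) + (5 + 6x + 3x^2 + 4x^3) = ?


Add coefficients mod 7:
x^0: 3 + 5 = 1 (mod 7)
x^1: 3 + 6 = 2 (mod 7)
x^2: 1 + 3 = 4 (mod 7)
x^3: 0 + 4 = 4 (mod 7)
Result: 1 + 2x + 4x^2 + 4x^3

f + g = 1 + 2x + 4x^2 + 4x^3


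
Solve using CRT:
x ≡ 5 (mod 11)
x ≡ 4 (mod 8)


m₁ = 11, m₂ = 8, gcd = 1, so CRT applies. M = m₁·m₂ = 88
Let M₁ = M/m₁ = 8, M₂ = M/m₂ = 11
Find y₁ ≡ M₁⁻¹ (mod m₁): 8⁻¹ ≡ 7 (mod 11)
Find y₂ ≡ M₂⁻¹ (mod m₂): 11⁻¹ ≡ 3 (mod 8)
x = a₁·M₁·y₁ + a₂·M₂·y₂ = 5·8·7 + 4·11·3 = 412
Reduce mod 88: x ≡ 60
Check: 60 mod 11 = 5 ✓, 60 mod 8 = 4 ✓

x ≡ 60 (mod 88)


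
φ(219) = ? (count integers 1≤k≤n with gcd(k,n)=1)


Factor n: 219 = 3 × 73
φ(n) = n · ∏(1 - 1/p) over distinct primes p | n
φ(219) = 219 · (1 - 1/3) · (1 - 1/73) = 144

φ(219) = 144


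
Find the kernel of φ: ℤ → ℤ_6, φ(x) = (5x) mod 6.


Kernel = preimage of identity
ker(φ) = {x ∈ ℤ : 5x ≡ 0 (mod 6)}. gcd(5,6) = 1, so 5x ≡ 0 (mod 6) ⟺ x ≡ 0 (mod 6/1 = 6). Hence ker(φ) = 6ℤ

ker(φ) = 6ℤ


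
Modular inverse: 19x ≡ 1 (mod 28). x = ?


Use the extended Euclidean algorithm to write 1 = 19·s + 28·t; then s mod 28 is the inverse.
Euclidean algorithm:
  19 = 0·28 + 19
  28 = 1·19 + 9
  19 = 2·9 + 1
  9 = 9·1 + 0
gcd(19,28) = 1
Back-substitution gives: 19·(3) + 28·(-2) = 1
So 19⁻¹ ≡ 3 ≡ 3 (mod 28)
Check: 19 × 3 = 57 ≡ 1 (mod 28) ✓

19⁻¹ ≡ 3 (mod 28)


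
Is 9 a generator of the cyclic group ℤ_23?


g generates ℤ_n iff gcd(g, n) = 1
gcd(9, 23) = 1
Since gcd = 1, 9 is a generator.

Yes, 9 generates ℤ_23


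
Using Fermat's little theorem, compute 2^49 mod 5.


Fermat's little theorem: if p is prime and gcd(a,p)=1, then a^(p-1) ≡ 1 (mod p)
p = 5 is prime, gcd(2,5) = 1
Reduce exponent: 49 mod 4 = 1
So 2^49 ≡ 2^1 (mod 5)
2^1 mod 5 = 2

2^49 ≡ 2 (mod 5)


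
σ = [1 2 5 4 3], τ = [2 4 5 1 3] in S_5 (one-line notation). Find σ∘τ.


σ∘τ: apply τ first, then σ
1 →τ 2 →σ 2
2 →τ 4 →σ 4
3 →τ 5 →σ 3
4 →τ 1 →σ 1
5 →τ 3 →σ 5

σ∘τ = [2 4 3 1 5]


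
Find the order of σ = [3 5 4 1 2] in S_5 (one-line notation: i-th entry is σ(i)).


Cycle decomposition: (1 3 4) (2 5)
Cycle lengths: 3, 2
Order = lcm(3, 2) = 6

ord(σ) = 6


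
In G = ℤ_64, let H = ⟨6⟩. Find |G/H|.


|⟨6⟩| = n / gcd(6, 64) = 64 / 2 = 32
H is normal (ℤ_64 is abelian).
|G/H| = |G| / |H| = 64 / 32 = 2

|G/H| = 2


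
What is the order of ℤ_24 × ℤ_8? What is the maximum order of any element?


|ℤ_24 × ℤ_8| = 24 × 8 = 192
Max element order = lcm(24,8) = 24
Cyclic? No (gcd=8)

|ℤ_24×ℤ_8| = 192, max element order = 24


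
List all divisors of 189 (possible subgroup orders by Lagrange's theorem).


Lagrange's theorem: |H| divides |G|
|G| = 189
Divisors of 189: 1, 3, 7, 9, 21, 27, 63, 189

Possible subgroup orders: {1, 3, 7, 9, 21, 27, 63, 189}


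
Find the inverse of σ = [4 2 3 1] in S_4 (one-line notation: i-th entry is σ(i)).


To find σ⁻¹, swap domain and range:
σ(1) = 4 → σ⁻¹(4) = 1
σ(2) = 2 → σ⁻¹(2) = 2
σ(3) = 3 → σ⁻¹(3) = 3
σ(4) = 1 → σ⁻¹(1) = 4

σ⁻¹ = [4 2 3 1]


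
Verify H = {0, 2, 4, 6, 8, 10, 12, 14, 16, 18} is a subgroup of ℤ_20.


Subgroup test for H = {0, 2, 4, 6, 8, 10, 12, 14, 16, 18} in (ℤ_20, +):
(1) 0 ∈ H? Yes
(2) Closure: for all a,b ∈ H, (a+b) mod 20 ∈ H? Yes
(3) Inverses: for all a ∈ H, -a mod 20 ∈ H? Yes

Yes, H is a subgroup of ℤ_20


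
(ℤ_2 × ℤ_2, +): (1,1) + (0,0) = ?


Operation: componentwise addition mod (2, 2)
(1,1) + (0,0) = ((a₁+b₁) mod 2, (a₂+b₂) mod 2) with a = (1,1), b = (0,0)

(1,1) + (0,0) = (1,1)


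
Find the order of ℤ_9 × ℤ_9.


|A × B| = |A| · |B|
|ℤ_9 × ℤ_9| = 9 × 9 = 81

|ℤ_9 × ℤ_9| = 81


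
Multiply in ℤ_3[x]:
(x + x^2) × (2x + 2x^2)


Expand and collect like terms; reduce coefficients mod 3:
x^0: 0·0 = 0 ≡ 0 (mod 3)
x^1: 0·2 + 1·0 = 0 ≡ 0 (mod 3)
x^2: 0·2 + 1·2 + 1·0 = 2 ≡ 2 (mod 3)
x^3: 1·2 + 1·2 = 4 ≡ 1 (mod 3)
x^4: 1·2 = 2 ≡ 2 (mod 3)
Result: 2x^2 + x^3 + 2x^4

f · g = 2x^2 + x^3 + 2x^4


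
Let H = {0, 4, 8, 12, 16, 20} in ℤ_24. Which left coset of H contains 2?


2 + H = {2 + h (mod 24) : h ∈ H}
2+0=2, 2+4=6, 2+8=10, 2+12=14, 2+16=18, 2+20=22

2 + H = {2, 6, 10, 14, 18, 22}


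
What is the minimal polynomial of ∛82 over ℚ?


∛82 satisfies x³ - 82 = 0, irreducible over ℚ (no rational root; 82 is not a perfect cube)

Minimal polynomial: x³ - 82


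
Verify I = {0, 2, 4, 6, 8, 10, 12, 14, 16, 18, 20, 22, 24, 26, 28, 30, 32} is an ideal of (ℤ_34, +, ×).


Check ideal conditions for I = {0, 2, 4, 6, 8, 10, 12, 14, 16, 18, 20, 22, 24, 26, 28, 30, 32} in ℤ_34:
(1) I is an additive subgroup? Yes
(2) For r ∈ ℤ_34 and a ∈ I: r·a ∈ I? Yes

Yes, I is an ideal of ℤ_34


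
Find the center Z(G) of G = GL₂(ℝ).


Z(G) = {g ∈ G | gx = xg for all x ∈ G}
Only scalar multiples of the identity commute with all invertible matrices

Z(GL₂(ℝ)) = {aI : a ∈ ℝ, a ≠ 0}


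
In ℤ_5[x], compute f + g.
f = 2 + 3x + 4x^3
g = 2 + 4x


Add coefficients mod 5:
x^0: 2 + 2 = 4 (mod 5)
x^1: 3 + 4 = 2 (mod 5)
x^2: 0 + 0 = 0 (mod 5)
x^3: 4 + 0 = 4 (mod 5)
Result: 4 + 2x + 4x^3

f + g = 4 + 2x + 4x^3


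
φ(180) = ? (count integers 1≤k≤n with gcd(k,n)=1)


Factor n: 180 = 2^2 × 3^2 × 5
φ(n) = n · ∏(1 - 1/p) over distinct primes p | n
φ(180) = 180 · (1 - 1/2) · (1 - 1/3) · (1 - 1/5) = 48

φ(180) = 48


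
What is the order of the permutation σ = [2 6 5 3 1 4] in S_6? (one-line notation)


Cycle decomposition: (1 2 6 4 3 5)
Cycle lengths: 6
Order = lcm(6) = 6

ord(σ) = 6


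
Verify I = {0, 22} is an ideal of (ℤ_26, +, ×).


Check ideal conditions for I = {0, 22} in ℤ_26:
(1) I is an additive subgroup? No
(2) For r ∈ ℤ_26 and a ∈ I: r·a ∈ I? No  [counterexample: r=2, a=22, r·a mod 26 = 18 ∉ I]

No, I is not an ideal of ℤ_26


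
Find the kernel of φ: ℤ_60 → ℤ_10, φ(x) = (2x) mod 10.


Kernel = preimage of identity
ker(φ) = {x ∈ ℤ_60 : 2x ≡ 0 (mod 10)}. Since 10 | 60, φ is well-defined. The kernel is the cyclic subgroup ⟨5⟩ of ℤ_60 (order 12), i.e. {0, 5, 10, 15, 20, 25, 30, 35, 40, 45, 50, 55}

ker(φ) = {0, 5, 10, 15, 20, 25, 30, 35, 40, 45, 50, 55}


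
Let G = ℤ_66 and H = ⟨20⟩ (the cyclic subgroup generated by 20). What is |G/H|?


|⟨20⟩| = n / gcd(20, 66) = 66 / 2 = 33
H is normal (ℤ_66 is abelian).
|G/H| = |G| / |H| = 66 / 33 = 2

|G/H| = 2


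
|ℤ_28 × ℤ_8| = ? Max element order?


|ℤ_28 × ℤ_8| = 28 × 8 = 224
Max element order = lcm(28,8) = 56
Cyclic? No (gcd=4)

|ℤ_28×ℤ_8| = 224, max element order = 56


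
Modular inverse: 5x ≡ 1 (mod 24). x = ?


Use the extended Euclidean algorithm to write 1 = 5·s + 24·t; then s mod 24 is the inverse.
Euclidean algorithm:
  5 = 0·24 + 5
  24 = 4·5 + 4
  5 = 1·4 + 1
  4 = 4·1 + 0
gcd(5,24) = 1
Back-substitution gives: 5·(5) + 24·(-1) = 1
So 5⁻¹ ≡ 5 ≡ 5 (mod 24)
Check: 5 × 5 = 25 ≡ 1 (mod 24) ✓

5⁻¹ ≡ 5 (mod 24)


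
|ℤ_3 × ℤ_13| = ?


|A × B| = |A| · |B|
|ℤ_3 × ℤ_13| = 3 × 13 = 39

|ℤ_3 × ℤ_13| = 39


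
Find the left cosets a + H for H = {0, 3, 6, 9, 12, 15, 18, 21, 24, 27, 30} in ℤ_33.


H = {0, 3, 6, 9, 12, 15, 18, 21, 24, 27, 30}, |H| = 11
Number of cosets = |G|/|H| = 33/11 = 3
0 + H = {0, 3, 6, 9, 12, 15, 18, 21, 24, 27, 30}
1 + H = {1, 4, 7, 10, 13, 16, 19, 22, 25, 28, 31}
2 + H = {2, 5, 8, 11, 14, 17, 20, 23, 26, 29, 32}

Cosets: 0+H={0,3,6,9,12,15,18,21,24,27,30}; 1+H={1,4,7,10,13,16,19,22,25,28,31}; 2+H={2,5,8,11,14,17,20,23,26,29,32}


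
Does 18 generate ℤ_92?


g generates ℤ_n iff gcd(g, n) = 1
gcd(18, 92) = 2
Since gcd = 2 ≠ 1, ⟨18⟩ has order 46 < 92, so 18 is not a generator.

No, 18 does not generate ℤ_92


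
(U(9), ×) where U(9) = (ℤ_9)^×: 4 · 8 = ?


Operation: multiplication mod 9
4 · 8 = (a × b) mod 9 with a = 4, b = 8

4 · 8 = 5


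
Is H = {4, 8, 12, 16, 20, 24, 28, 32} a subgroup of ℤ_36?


Subgroup test for H = {4, 8, 12, 16, 20, 24, 28, 32} in (ℤ_36, +):
(1) 0 ∈ H? No
(2) Closure: for all a,b ∈ H, (a+b) mod 36 ∈ H? No  [counterexample: 4 + 32 = 0 ∉ H]
(3) Inverses: for all a ∈ H, -a mod 36 ∈ H? Yes

No, H is not a subgroup of ℤ_36


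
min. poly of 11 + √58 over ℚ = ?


Let α = 11 + √58. Then α - 11 = √58, so (α - 11)² = 58, giving α² - 22α + 63 = 0. Degree 2 and α ∉ ℚ, so this is the minimal polynomial.

Minimal polynomial: x² - 22x + 63


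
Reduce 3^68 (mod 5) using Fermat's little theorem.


Fermat's little theorem: if p is prime and gcd(a,p)=1, then a^(p-1) ≡ 1 (mod p)
p = 5 is prime, gcd(3,5) = 1
Reduce exponent: 68 mod 4 = 0
So 3^68 ≡ 3^0 (mod 5)
3^0 = 1

3^68 ≡ 1 (mod 5)


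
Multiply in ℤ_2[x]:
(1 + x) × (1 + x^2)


Expand and collect like terms; reduce coefficients mod 2:
x^0: 1·1 = 1 ≡ 1 (mod 2)
x^1: 1·0 + 1·1 = 1 ≡ 1 (mod 2)
x^2: 1·1 + 1·0 = 1 ≡ 1 (mod 2)
x^3: 1·1 = 1 ≡ 1 (mod 2)
Result: 1 + x + x^2 + x^3

f · g = 1 + x + x^2 + x^3


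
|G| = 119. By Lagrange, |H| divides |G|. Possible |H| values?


Lagrange's theorem: |H| divides |G|
|G| = 119
Divisors of 119: 1, 7, 17, 119

Possible subgroup orders: {1, 7, 17, 119}


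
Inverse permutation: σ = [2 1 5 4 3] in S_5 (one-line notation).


To find σ⁻¹, swap domain and range:
σ(1) = 2 → σ⁻¹(2) = 1
σ(2) = 1 → σ⁻¹(1) = 2
σ(3) = 5 → σ⁻¹(5) = 3
σ(4) = 4 → σ⁻¹(4) = 4
σ(5) = 3 → σ⁻¹(3) = 5

σ⁻¹ = [2 1 5 4 3]


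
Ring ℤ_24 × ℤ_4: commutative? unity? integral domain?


Direct product ring; commutative with unity (1,1); but (1,0)·(0,1) = (0,0) gives zero divisors, so not an integral domain
Commutative: Yes
Integral domain: No
Has unity: Yes

ℤ_24 × ℤ_4: Commutative=Yes, Unity=Yes


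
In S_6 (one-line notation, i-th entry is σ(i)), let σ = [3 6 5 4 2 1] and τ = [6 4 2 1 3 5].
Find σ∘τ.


σ∘τ: apply τ first, then σ
1 →τ 6 →σ 1
2 →τ 4 →σ 4
3 →τ 2 →σ 6
4 →τ 1 →σ 3
5 →τ 3 →σ 5
6 →τ 5 →σ 2

σ∘τ = [1 4 6 3 5 2]


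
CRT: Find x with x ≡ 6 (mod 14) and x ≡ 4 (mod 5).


m₁ = 14, m₂ = 5, gcd = 1, so CRT applies. M = m₁·m₂ = 70
Let M₁ = M/m₁ = 5, M₂ = M/m₂ = 14
Find y₁ ≡ M₁⁻¹ (mod m₁): 5⁻¹ ≡ 3 (mod 14)
Find y₂ ≡ M₂⁻¹ (mod m₂): 14⁻¹ ≡ 4 (mod 5)
x = a₁·M₁·y₁ + a₂·M₂·y₂ = 6·5·3 + 4·14·4 = 314
Reduce mod 70: x ≡ 34
Check: 34 mod 14 = 6 ✓, 34 mod 5 = 4 ✓

x ≡ 34 (mod 70)


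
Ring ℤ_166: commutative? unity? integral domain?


ℤ_166 is a commutative ring with unity 1; 166 = 2×83 is composite, so 2·83 ≡ 0 gives zero divisors (not an integral domain)
Commutative: Yes
Integral domain: No
Has unity: Yes

ℤ_166: Commutative=Yes, Unity=Yes


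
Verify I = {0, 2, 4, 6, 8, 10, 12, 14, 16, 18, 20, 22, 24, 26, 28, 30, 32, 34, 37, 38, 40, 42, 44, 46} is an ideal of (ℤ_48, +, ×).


Check ideal conditions for I = {0, 2, 4, 6, 8, 10, 12, 14, 16, 18, 20, 22, 24, 26, 28, 30, 32, 34, 37, 38, 40, 42, 44, 46} in ℤ_48:
(1) I is an additive subgroup? No
(2) For r ∈ ℤ_48 and a ∈ I: r·a ∈ I? No  [counterexample: r=2, a=18, r·a mod 48 = 36 ∉ I]

No, I is not an ideal of ℤ_48


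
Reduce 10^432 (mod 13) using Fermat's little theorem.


Fermat's little theorem: if p is prime and gcd(a,p)=1, then a^(p-1) ≡ 1 (mod p)
p = 13 is prime, gcd(10,13) = 1
Reduce exponent: 432 mod 12 = 0
So 10^432 ≡ 10^0 (mod 13)
10^0 = 1

10^432 ≡ 1 (mod 13)


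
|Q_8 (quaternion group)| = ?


Q_8 = {±1, ±i, ±j, ±k}
|Q_8| = 8

|Q_8 (quaternion group)| = 8


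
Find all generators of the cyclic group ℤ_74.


g generates ℤ_n iff gcd(g,n) = 1
Prime factors of 74: 2, 37
Generators are g ∈ {1,...,73} not divisible by any of these primes.
Generators: {1, 3, 5, 7, 9, 11, 13, 15, 17, 19, 21, 23, 25, 27, 29, 31, 33, 35, 39, 41, 43, 45, 47, 49, 51, 53, 55, 57, 59, 61, 63, 65, 67, 69, 71, 73}
Number of generators = φ(74) = 36

Generators of ℤ_74 = {1, 3, 5, 7, 9, 11, 13, 15, 17, 19, 21, 23, 25, 27, 29, 31, 33, 35, 39, 41, 43, 45, 47, 49, 51, 53, 55, 57, 59, 61, 63, 65, 67, 69, 71, 73}


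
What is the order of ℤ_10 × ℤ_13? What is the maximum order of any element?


|ℤ_10 × ℤ_13| = 10 × 13 = 130
Max element order = lcm(10,13) = 130
Cyclic? Yes (gcd=1)

|ℤ_10×ℤ_13| = 130, max element order = 130


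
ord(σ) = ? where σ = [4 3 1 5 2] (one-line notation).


Cycle decomposition: (1 4 5 2 3)
Cycle lengths: 5
Order = lcm(5) = 5

ord(σ) = 5


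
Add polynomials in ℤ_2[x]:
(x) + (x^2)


Add coefficients mod 2:
x^0: 0 + 0 = 0 (mod 2)
x^1: 1 + 0 = 1 (mod 2)
x^2: 0 + 1 = 1 (mod 2)
Result: x + x^2

f + g = x + x^2


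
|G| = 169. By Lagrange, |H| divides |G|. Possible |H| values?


Lagrange's theorem: |H| divides |G|
|G| = 169
Divisors of 169: 1, 13, 169

Possible subgroup orders: {1, 13, 169}


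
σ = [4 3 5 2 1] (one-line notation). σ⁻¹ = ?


To find σ⁻¹, swap domain and range:
σ(1) = 4 → σ⁻¹(4) = 1
σ(2) = 3 → σ⁻¹(3) = 2
σ(3) = 5 → σ⁻¹(5) = 3
σ(4) = 2 → σ⁻¹(2) = 4
σ(5) = 1 → σ⁻¹(1) = 5

σ⁻¹ = [5 4 2 1 3]


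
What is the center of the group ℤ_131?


Z(G) = {g ∈ G | gx = xg for all x ∈ G}
ℤ_131 is abelian, so Z(G) = G

Z(ℤ_131) = ℤ_131


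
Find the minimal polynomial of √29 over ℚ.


√29 satisfies x² - 29 = 0, irreducible over ℚ since 29 is squarefree

Minimal polynomial: x² - 29


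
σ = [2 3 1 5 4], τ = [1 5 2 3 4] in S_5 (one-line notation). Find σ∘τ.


σ∘τ: apply τ first, then σ
1 →τ 1 →σ 2
2 →τ 5 →σ 4
3 →τ 2 →σ 3
4 →τ 3 →σ 1
5 →τ 4 →σ 5

σ∘τ = [2 4 3 1 5]


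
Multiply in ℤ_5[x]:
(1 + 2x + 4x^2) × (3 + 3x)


Expand and collect like terms; reduce coefficients mod 5:
x^0: 1·3 = 3 ≡ 3 (mod 5)
x^1: 1·3 + 2·3 = 9 ≡ 4 (mod 5)
x^2: 2·3 + 4·3 = 18 ≡ 3 (mod 5)
x^3: 4·3 = 12 ≡ 2 (mod 5)
Result: 3 + 4x + 3x^2 + 2x^3

f · g = 3 + 4x + 3x^2 + 2x^3


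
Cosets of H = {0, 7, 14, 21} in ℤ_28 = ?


H = {0, 7, 14, 21}, |H| = 4
Number of cosets = |G|/|H| = 28/4 = 7
0 + H = {0, 7, 14, 21}
1 + H = {1, 8, 15, 22}
2 + H = {2, 9, 16, 23}
3 + H = {3, 10, 17, 24}
4 + H = {4, 11, 18, 25}
5 + H = {5, 12, 19, 26}
6 + H = {6, 13, 20, 27}

Cosets: 0+H={0,7,14,21}; 1+H={1,8,15,22}; 2+H={2,9,16,23}; 3+H={3,10,17,24}; 4+H={4,11,18,25}; 5+H={5,12,19,26}; 6+H={6,13,20,27}


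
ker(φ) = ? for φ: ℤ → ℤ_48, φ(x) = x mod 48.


Kernel = preimage of identity
ker(φ) = {x ∈ ℤ : x ≡ 0 (mod 48)} = 48ℤ = {0, ±48, ±96, ...}

ker(φ) = 48ℤ


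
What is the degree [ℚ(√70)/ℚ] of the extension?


√70 has minimal polynomial x² - 70 (irreducible over ℚ since 70 is squarefree)

[ℚ(√70)/ℚ] = 2


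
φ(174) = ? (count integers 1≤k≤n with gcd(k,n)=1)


Factor n: 174 = 2 × 3 × 29
φ(n) = n · ∏(1 - 1/p) over distinct primes p | n
φ(174) = 174 · (1 - 1/2) · (1 - 1/3) · (1 - 1/29) = 56

φ(174) = 56


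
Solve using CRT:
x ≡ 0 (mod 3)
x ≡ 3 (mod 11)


m₁ = 3, m₂ = 11, gcd = 1, so CRT applies. M = m₁·m₂ = 33
Let M₁ = M/m₁ = 11, M₂ = M/m₂ = 3
Find y₁ ≡ M₁⁻¹ (mod m₁): 11⁻¹ ≡ 2 (mod 3)
Find y₂ ≡ M₂⁻¹ (mod m₂): 3⁻¹ ≡ 4 (mod 11)
x = a₁·M₁·y₁ + a₂·M₂·y₂ = 0·11·2 + 3·3·4 = 36
Reduce mod 33: x ≡ 3
Check: 3 mod 3 = 0 ✓, 3 mod 11 = 3 ✓

x ≡ 3 (mod 33)


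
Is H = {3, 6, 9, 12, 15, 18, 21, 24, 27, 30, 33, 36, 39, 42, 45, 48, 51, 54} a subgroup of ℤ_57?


Subgroup test for H = {3, 6, 9, 12, 15, 18, 21, 24, 27, 30, 33, 36, 39, 42, 45, 48, 51, 54} in (ℤ_57, +):
(1) 0 ∈ H? No
(2) Closure: for all a,b ∈ H, (a+b) mod 57 ∈ H? No  [counterexample: 3 + 54 = 0 ∉ H]
(3) Inverses: for all a ∈ H, -a mod 57 ∈ H? Yes

No, H is not a subgroup of ℤ_57


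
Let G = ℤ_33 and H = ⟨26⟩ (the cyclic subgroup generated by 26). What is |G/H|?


|⟨26⟩| = n / gcd(26, 33) = 33 / 1 = 33
H is normal (ℤ_33 is abelian).
|G/H| = |G| / |H| = 33 / 33 = 1

|G/H| = 1


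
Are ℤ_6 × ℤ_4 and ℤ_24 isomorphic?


Comparing ℤ_6 × ℤ_4 and ℤ_24:
gcd(6,4) = 2 ≠ 1. Max element order in ℤ_6×ℤ_4 is lcm(6,4) = 12 < 24, so it has no element of order 24

No, ℤ_6 × ℤ_4 ≇ ℤ_24


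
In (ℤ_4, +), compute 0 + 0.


Operation: addition mod 4
0 + 0 = (a + b) mod 4 with a = 0, b = 0

0 + 0 = 0


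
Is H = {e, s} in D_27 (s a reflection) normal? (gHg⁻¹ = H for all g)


H = {e, s} in D_27 (s a reflection)
r·s·r⁻¹ = sr⁻² ≠ s for n ≥ 3, so {e, s} is not closed under conjugation

No, not a normal subgroup


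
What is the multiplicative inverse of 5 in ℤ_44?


Use the extended Euclidean algorithm to write 1 = 5·s + 44·t; then s mod 44 is the inverse.
Euclidean algorithm:
  5 = 0·44 + 5
  44 = 8·5 + 4
  5 = 1·4 + 1
  4 = 4·1 + 0
gcd(5,44) = 1
Back-substitution gives: 5·(9) + 44·(-1) = 1
So 5⁻¹ ≡ 9 ≡ 9 (mod 44)
Check: 5 × 9 = 45 ≡ 1 (mod 44) ✓

5⁻¹ ≡ 9 (mod 44)


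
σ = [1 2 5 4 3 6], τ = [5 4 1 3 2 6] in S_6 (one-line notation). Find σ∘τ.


σ∘τ: apply τ first, then σ
1 →τ 5 →σ 3
2 →τ 4 →σ 4
3 →τ 1 →σ 1
4 →τ 3 →σ 5
5 →τ 2 →σ 2
6 →τ 6 →σ 6

σ∘τ = [3 4 1 5 2 6]


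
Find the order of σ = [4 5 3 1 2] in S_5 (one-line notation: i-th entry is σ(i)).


Cycle decomposition: (1 4) (2 5)
Cycle lengths: 2, 2
Order = lcm(2, 2) = 2

ord(σ) = 2


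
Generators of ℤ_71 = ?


g generates ℤ_n iff gcd(g,n) = 1
Prime factors of 71: 71
Generators are g ∈ {1,...,70} not divisible by any of these primes.
Generators: {1, 2, 3, 4, 5, 6, 7, 8, 9, 10, 11, 12, 13, 14, 15, 16, 17, 18, 19, 20, 21, 22, 23, 24, 25, 26, 27, 28, 29, 30, 31, 32, 33, 34, 35, 36, 37, 38, 39, 40, 41, 42, 43, 44, 45, 46, 47, 48, 49, 50, 51, 52, 53, 54, 55, 56, 57, 58, 59, 60, 61, 62, 63, 64, 65, 66, 67, 68, 69, 70}
Number of generators = φ(71) = 70

Generators of ℤ_71 = {1, 2, 3, 4, 5, 6, 7, 8, 9, 10, 11, 12, 13, 14, 15, 16, 17, 18, 19, 20, 21, 22, 23, 24, 25, 26, 27, 28, 29, 30, 31, 32, 33, 34, 35, 36, 37, 38, 39, 40, 41, 42, 43, 44, 45, 46, 47, 48, 49, 50, 51, 52, 53, 54, 55, 56, 57, 58, 59, 60, 61, 62, 63, 64, 65, 66, 67, 68, 69, 70}


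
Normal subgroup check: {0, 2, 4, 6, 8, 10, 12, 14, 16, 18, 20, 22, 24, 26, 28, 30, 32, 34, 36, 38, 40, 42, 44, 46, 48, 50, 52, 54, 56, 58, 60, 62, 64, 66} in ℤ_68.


H = {0, 2, 4, 6, 8, 10, 12, 14, 16, 18, 20, 22, 24, 26, 28, 30, 32, 34, 36, 38, 40, 42, 44, 46, 48, 50, 52, 54, 56, 58, 60, 62, 64, 66} in ℤ_68
ℤ_68 is abelian; every subgroup of an abelian group is normal

Yes, normal subgroup


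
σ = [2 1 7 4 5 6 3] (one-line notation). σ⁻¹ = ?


To find σ⁻¹, swap domain and range:
σ(1) = 2 → σ⁻¹(2) = 1
σ(2) = 1 → σ⁻¹(1) = 2
σ(3) = 7 → σ⁻¹(7) = 3
σ(4) = 4 → σ⁻¹(4) = 4
σ(5) = 5 → σ⁻¹(5) = 5
σ(6) = 6 → σ⁻¹(6) = 6
σ(7) = 3 → σ⁻¹(3) = 7

σ⁻¹ = [2 1 7 4 5 6 3]


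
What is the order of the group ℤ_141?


ℤ_n has n elements.

|ℤ_141| = 141


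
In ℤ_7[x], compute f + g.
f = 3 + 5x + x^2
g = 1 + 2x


Add coefficients mod 7:
x^0: 3 + 1 = 4 (mod 7)
x^1: 5 + 2 = 0 (mod 7)
x^2: 1 + 0 = 1 (mod 7)
Result: 4 + x^2

f + g = 4 + x^2


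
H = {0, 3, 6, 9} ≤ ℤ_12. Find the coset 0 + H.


0 + H = {0 + h (mod 12) : h ∈ H}
0+0=0, 0+3=3, 0+6=6, 0+9=9

0 + H = {0, 3, 6, 9}


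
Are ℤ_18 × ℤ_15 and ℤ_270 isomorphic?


Comparing ℤ_18 × ℤ_15 and ℤ_270:
gcd(18,15) = 3 ≠ 1. Max element order in ℤ_18×ℤ_15 is lcm(18,15) = 90 < 270, so it has no element of order 270

No, ℤ_18 × ℤ_15 ≇ ℤ_270


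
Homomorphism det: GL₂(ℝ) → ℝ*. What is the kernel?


Kernel = preimage of identity
ker(det) = {A | det(A) = 1} = SL₂(ℝ)

ker(det) = SL₂(ℝ)


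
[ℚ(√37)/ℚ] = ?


√37 has minimal polynomial x² - 37 (irreducible over ℚ since 37 is squarefree)

[ℚ(√37)/ℚ] = 2


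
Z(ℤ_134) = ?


Z(G) = {g ∈ G | gx = xg for all x ∈ G}
ℤ_134 is abelian, so Z(G) = G

Z(ℤ_134) = ℤ_134


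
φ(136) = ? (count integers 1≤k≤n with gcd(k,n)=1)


Factor n: 136 = 2^3 × 17
φ(n) = n · ∏(1 - 1/p) over distinct primes p | n
φ(136) = 136 · (1 - 1/2) · (1 - 1/17) = 64

φ(136) = 64


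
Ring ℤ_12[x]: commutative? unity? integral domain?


ℤ_12 has zero divisors (2·6 ≡ 0), and these lift to constant zero divisors in ℤ_12[x]; so not an integral domain
Commutative: Yes
Integral domain: No
Has unity: Yes

ℤ_12[x]: Commutative=Yes, Unity=Yes


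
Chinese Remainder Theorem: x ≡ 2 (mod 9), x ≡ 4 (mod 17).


m₁ = 9, m₂ = 17, gcd = 1, so CRT applies. M = m₁·m₂ = 153
Let M₁ = M/m₁ = 17, M₂ = M/m₂ = 9
Find y₁ ≡ M₁⁻¹ (mod m₁): 17⁻¹ ≡ 8 (mod 9)
Find y₂ ≡ M₂⁻¹ (mod m₂): 9⁻¹ ≡ 2 (mod 17)
x = a₁·M₁·y₁ + a₂·M₂·y₂ = 2·17·8 + 4·9·2 = 344
Reduce mod 153: x ≡ 38
Check: 38 mod 9 = 2 ✓, 38 mod 17 = 4 ✓

x ≡ 38 (mod 153)


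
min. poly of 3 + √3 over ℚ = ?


Let α = 3 + √3. Then α - 3 = √3, so (α - 3)² = 3, giving α² - 6α + 6 = 0. Degree 2 and α ∉ ℚ, so this is the minimal polynomial.

Minimal polynomial: x² - 6x + 6


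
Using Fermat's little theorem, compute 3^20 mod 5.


Fermat's little theorem: if p is prime and gcd(a,p)=1, then a^(p-1) ≡ 1 (mod p)
p = 5 is prime, gcd(3,5) = 1
Reduce exponent: 20 mod 4 = 0
So 3^20 ≡ 3^0 (mod 5)
3^0 = 1

3^20 ≡ 1 (mod 5)


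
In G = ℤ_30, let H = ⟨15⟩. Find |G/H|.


|⟨15⟩| = n / gcd(15, 30) = 30 / 15 = 2
H is normal (ℤ_30 is abelian).
|G/H| = |G| / |H| = 30 / 2 = 15

|G/H| = 15


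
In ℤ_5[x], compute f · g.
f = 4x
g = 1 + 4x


Expand and collect like terms; reduce coefficients mod 5:
x^0: 0·1 = 0 ≡ 0 (mod 5)
x^1: 0·4 + 4·1 = 4 ≡ 4 (mod 5)
x^2: 4·4 = 16 ≡ 1 (mod 5)
Result: 4x + x^2

f · g = 4x + x^2


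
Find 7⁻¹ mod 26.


Use the extended Euclidean algorithm to write 1 = 7·s + 26·t; then s mod 26 is the inverse.
Euclidean algorithm:
  7 = 0·26 + 7
  26 = 3·7 + 5
  7 = 1·5 + 2
  5 = 2·2 + 1
  2 = 2·1 + 0
gcd(7,26) = 1
Back-substitution gives: 7·(-11) + 26·(3) = 1
So 7⁻¹ ≡ -11 ≡ 15 (mod 26)
Check: 7 × 15 = 105 ≡ 1 (mod 26) ✓

7⁻¹ ≡ 15 (mod 26)


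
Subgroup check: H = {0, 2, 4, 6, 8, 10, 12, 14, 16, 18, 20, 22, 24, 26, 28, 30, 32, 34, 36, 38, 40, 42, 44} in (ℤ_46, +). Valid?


Subgroup test for H = {0, 2, 4, 6, 8, 10, 12, 14, 16, 18, 20, 22, 24, 26, 28, 30, 32, 34, 36, 38, 40, 42, 44} in (ℤ_46, +):
(1) 0 ∈ H? Yes
(2) Closure: for all a,b ∈ H, (a+b) mod 46 ∈ H? Yes
(3) Inverses: for all a ∈ H, -a mod 46 ∈ H? Yes

Yes, H is a subgroup of ℤ_46


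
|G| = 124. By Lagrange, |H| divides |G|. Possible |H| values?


Lagrange's theorem: |H| divides |G|
|G| = 124
Divisors of 124: 1, 2, 4, 31, 62, 124

Possible subgroup orders: {1, 2, 4, 31, 62, 124}


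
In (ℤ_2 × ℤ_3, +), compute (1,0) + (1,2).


Operation: componentwise addition mod (2, 3)
(1,0) + (1,2) = ((a₁+b₁) mod 2, (a₂+b₂) mod 3) with a = (1,0), b = (1,2)

(1,0) + (1,2) = (0,2)


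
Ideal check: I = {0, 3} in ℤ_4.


Check ideal conditions for I = {0, 3} in ℤ_4:
(1) I is an additive subgroup? No
(2) For r ∈ ℤ_4 and a ∈ I: r·a ∈ I? No  [counterexample: r=2, a=3, r·a mod 4 = 2 ∉ I]

No, I is not an ideal of ℤ_4


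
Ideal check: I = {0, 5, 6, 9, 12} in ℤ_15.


Check ideal conditions for I = {0, 5, 6, 9, 12} in ℤ_15:
(1) I is an additive subgroup? No
(2) For r ∈ ℤ_15 and a ∈ I: r·a ∈ I? No  [counterexample: r=2, a=5, r·a mod 15 = 10 ∉ I]

No, I is not an ideal of ℤ_15


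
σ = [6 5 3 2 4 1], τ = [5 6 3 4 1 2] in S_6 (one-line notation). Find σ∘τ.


σ∘τ: apply τ first, then σ
1 →τ 5 →σ 4
2 →τ 6 →σ 1
3 →τ 3 →σ 3
4 →τ 4 →σ 2
5 →τ 1 →σ 6
6 →τ 2 →σ 5

σ∘τ = [4 1 3 2 6 5]


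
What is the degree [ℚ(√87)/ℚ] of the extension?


√87 has minimal polynomial x² - 87 (irreducible over ℚ since 87 is squarefree)

[ℚ(√87)/ℚ] = 2


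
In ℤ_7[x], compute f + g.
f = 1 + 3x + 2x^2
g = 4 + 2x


Add coefficients mod 7:
x^0: 1 + 4 = 5 (mod 7)
x^1: 3 + 2 = 5 (mod 7)
x^2: 2 + 0 = 2 (mod 7)
Result: 5 + 5x + 2x^2

f + g = 5 + 5x + 2x^2


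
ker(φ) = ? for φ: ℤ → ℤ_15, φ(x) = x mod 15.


Kernel = preimage of identity
ker(φ) = {x ∈ ℤ : x ≡ 0 (mod 15)} = 15ℤ = {0, ±15, ±30, ...}

ker(φ) = 15ℤ


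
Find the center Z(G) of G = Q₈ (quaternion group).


Z(G) = {g ∈ G | gx = xg for all x ∈ G}
In Q₈ = {±1, ±i, ±j, ±k}, only ±1 commute with every element

Z(Q₈ (quaternion group)) = {1, -1}


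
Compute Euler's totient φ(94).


Factor n: 94 = 2 × 47
φ(n) = n · ∏(1 - 1/p) over distinct primes p | n
φ(94) = 94 · (1 - 1/2) · (1 - 1/47) = 46

φ(94) = 46


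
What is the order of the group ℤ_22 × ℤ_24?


|A × B| = |A| · |B|
|ℤ_22 × ℤ_24| = 22 × 24 = 528

|ℤ_22 × ℤ_24| = 528


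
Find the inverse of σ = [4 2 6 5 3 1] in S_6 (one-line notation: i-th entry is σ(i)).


To find σ⁻¹, swap domain and range:
σ(1) = 4 → σ⁻¹(4) = 1
σ(2) = 2 → σ⁻¹(2) = 2
σ(3) = 6 → σ⁻¹(6) = 3
σ(4) = 5 → σ⁻¹(5) = 4
σ(5) = 3 → σ⁻¹(3) = 5
σ(6) = 1 → σ⁻¹(1) = 6

σ⁻¹ = [6 2 5 1 4 3]


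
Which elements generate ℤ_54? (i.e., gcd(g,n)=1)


g generates ℤ_n iff gcd(g,n) = 1
Prime factors of 54: 2, 3
Generators are g ∈ {1,...,53} not divisible by any of these primes.
Generators: {1, 5, 7, 11, 13, 17, 19, 23, 25, 29, 31, 35, 37, 41, 43, 47, 49, 53}
Number of generators = φ(54) = 18

Generators of ℤ_54 = {1, 5, 7, 11, 13, 17, 19, 23, 25, 29, 31, 35, 37, 41, 43, 47, 49, 53}


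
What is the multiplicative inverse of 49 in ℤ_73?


Use the extended Euclidean algorithm to write 1 = 49·s + 73·t; then s mod 73 is the inverse.
Euclidean algorithm:
  49 = 0·73 + 49
  73 = 1·49 + 24
  49 = 2·24 + 1
  24 = 24·1 + 0
gcd(49,73) = 1
Back-substitution gives: 49·(3) + 73·(-2) = 1
So 49⁻¹ ≡ 3 ≡ 3 (mod 73)
Check: 49 × 3 = 147 ≡ 1 (mod 73) ✓

49⁻¹ ≡ 3 (mod 73)


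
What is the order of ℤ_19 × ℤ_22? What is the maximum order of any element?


|ℤ_19 × ℤ_22| = 19 × 22 = 418
Max element order = lcm(19,22) = 418
Cyclic? Yes (gcd=1)

|ℤ_19×ℤ_22| = 418, max element order = 418


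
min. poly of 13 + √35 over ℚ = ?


Let α = 13 + √35. Then α - 13 = √35, so (α - 13)² = 35, giving α² - 26α + 134 = 0. Degree 2 and α ∉ ℚ, so this is the minimal polynomial.

Minimal polynomial: x² - 26x + 134


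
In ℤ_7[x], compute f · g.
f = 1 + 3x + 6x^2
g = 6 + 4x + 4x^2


Expand and collect like terms; reduce coefficients mod 7:
x^0: 1·6 = 6 ≡ 6 (mod 7)
x^1: 1·4 + 3·6 = 22 ≡ 1 (mod 7)
x^2: 1·4 + 3·4 + 6·6 = 52 ≡ 3 (mod 7)
x^3: 3·4 + 6·4 = 36 ≡ 1 (mod 7)
x^4: 6·4 = 24 ≡ 3 (mod 7)
Result: 6 + x + 3x^2 + x^3 + 3x^4

f · g = 6 + x + 3x^2 + x^3 + 3x^4


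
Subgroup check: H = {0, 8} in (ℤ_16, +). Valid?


Subgroup test for H = {0, 8} in (ℤ_16, +):
(1) 0 ∈ H? Yes
(2) Closure: for all a,b ∈ H, (a+b) mod 16 ∈ H? Yes
(3) Inverses: for all a ∈ H, -a mod 16 ∈ H? Yes

Yes, H is a subgroup of ℤ_16


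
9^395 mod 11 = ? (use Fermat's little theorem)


Fermat's little theorem: if p is prime and gcd(a,p)=1, then a^(p-1) ≡ 1 (mod p)
p = 11 is prime, gcd(9,11) = 1
Reduce exponent: 395 mod 10 = 5
So 9^395 ≡ 9^5 (mod 11)
9^5 mod 11 = 1

9^395 ≡ 1 (mod 11)


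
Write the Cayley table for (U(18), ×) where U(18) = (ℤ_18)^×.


Elements: {1, 5, 7, 11, 13, 17}
Operation: multiplication mod 18
Entry (a, b) = (a × b) mod 18

Cayley table:
   |  1 |  5 |  7 | 11 | 13 | 17
 1 |  1 |  5 |  7 | 11 | 13 | 17
 5 |  5 |  7 | 17 |  1 | 11 | 13
 7 |  7 | 17 | 13 |  5 |  1 | 11
11 | 11 |  1 |  5 | 13 | 17 |  7
13 | 13 | 11 |  1 | 17 |  7 |  5
17 | 17 | 13 | 11 |  7 |  5 |  1


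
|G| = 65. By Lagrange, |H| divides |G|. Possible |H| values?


Lagrange's theorem: |H| divides |G|
|G| = 65
Divisors of 65: 1, 5, 13, 65

Possible subgroup orders: {1, 5, 13, 65}


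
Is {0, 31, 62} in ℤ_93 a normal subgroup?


H = {0, 31, 62} in ℤ_93
ℤ_93 is abelian; every subgroup of an abelian group is normal

Yes, normal subgroup


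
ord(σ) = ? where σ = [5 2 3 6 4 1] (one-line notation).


Cycle decomposition: (1 5 4 6)
Cycle lengths: 4
Order = lcm(4) = 4

ord(σ) = 4


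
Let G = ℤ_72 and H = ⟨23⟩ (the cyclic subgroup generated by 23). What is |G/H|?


|⟨23⟩| = n / gcd(23, 72) = 72 / 1 = 72
H is normal (ℤ_72 is abelian).
|G/H| = |G| / |H| = 72 / 72 = 1

|G/H| = 1


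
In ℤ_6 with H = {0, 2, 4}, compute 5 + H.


5 + H = {5 + h (mod 6) : h ∈ H}
5+0=5, 5+2=1, 5+4=3
5 + H = {1, 3, 5} = 1 + H

5 + H = {1, 3, 5}


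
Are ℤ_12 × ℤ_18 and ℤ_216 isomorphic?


Comparing ℤ_12 × ℤ_18 and ℤ_216:
gcd(12,18) = 6 ≠ 1. Max element order in ℤ_12×ℤ_18 is lcm(12,18) = 36 < 216, so it has no element of order 216

No, ℤ_12 × ℤ_18 ≇ ℤ_216


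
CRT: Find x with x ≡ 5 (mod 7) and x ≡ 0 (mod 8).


m₁ = 7, m₂ = 8, gcd = 1, so CRT applies. M = m₁·m₂ = 56
Let M₁ = M/m₁ = 8, M₂ = M/m₂ = 7
Find y₁ ≡ M₁⁻¹ (mod m₁): 8⁻¹ ≡ 1 (mod 7)
Find y₂ ≡ M₂⁻¹ (mod m₂): 7⁻¹ ≡ 7 (mod 8)
x = a₁·M₁·y₁ + a₂·M₂·y₂ = 5·8·1 + 0·7·7 = 40
Reduce mod 56: x ≡ 40
Check: 40 mod 7 = 5 ✓, 40 mod 8 = 0 ✓

x ≡ 40 (mod 56)


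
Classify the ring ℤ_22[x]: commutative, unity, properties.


ℤ_22 has zero divisors (2·11 ≡ 0), and these lift to constant zero divisors in ℤ_22[x]; so not an integral domain
Commutative: Yes
Integral domain: No
Has unity: Yes

ℤ_22[x]: Commutative=Yes, Unity=Yes


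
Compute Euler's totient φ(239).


Factor n: 239 = 239
φ(n) = n · ∏(1 - 1/p) over distinct primes p | n
φ(239) = 239 · (1 - 1/239) = 238

φ(239) = 238


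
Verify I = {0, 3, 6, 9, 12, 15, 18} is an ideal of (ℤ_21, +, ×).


Check ideal conditions for I = {0, 3, 6, 9, 12, 15, 18} in ℤ_21:
(1) I is an additive subgroup? Yes
(2) For r ∈ ℤ_21 and a ∈ I: r·a ∈ I? Yes

Yes, I is an ideal of ℤ_21


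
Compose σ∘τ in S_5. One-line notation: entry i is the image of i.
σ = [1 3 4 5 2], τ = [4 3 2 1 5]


σ∘τ: apply τ first, then σ
1 →τ 4 →σ 5
2 →τ 3 →σ 4
3 →τ 2 →σ 3
4 →τ 1 →σ 1
5 →τ 5 →σ 2

σ∘τ = [5 4 3 1 2]


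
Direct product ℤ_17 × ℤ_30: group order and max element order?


|ℤ_17 × ℤ_30| = 17 × 30 = 510
Max element order = lcm(17,30) = 510
Cyclic? Yes (gcd=1)

|ℤ_17×ℤ_30| = 510, max element order = 510


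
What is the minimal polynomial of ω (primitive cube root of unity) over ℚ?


ω satisfies x² + x + 1 = 0 (the cyclotomic polynomial Φ₃)

Minimal polynomial: x² + x + 1


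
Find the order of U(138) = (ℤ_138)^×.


U(n) is the group of units mod n; |U(n)| = φ(n)
|U(138)| = φ(138) = 44

|U(138) = (ℤ_138)^×| = 44


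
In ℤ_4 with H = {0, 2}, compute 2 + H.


2 + H = {2 + h (mod 4) : h ∈ H}
2+0=2, 2+2=0
2 + H = {0, 2} = 0 + H

2 + H = {0, 2}


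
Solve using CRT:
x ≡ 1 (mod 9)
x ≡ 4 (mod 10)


m₁ = 9, m₂ = 10, gcd = 1, so CRT applies. M = m₁·m₂ = 90
Let M₁ = M/m₁ = 10, M₂ = M/m₂ = 9
Find y₁ ≡ M₁⁻¹ (mod m₁): 10⁻¹ ≡ 1 (mod 9)
Find y₂ ≡ M₂⁻¹ (mod m₂): 9⁻¹ ≡ 9 (mod 10)
x = a₁·M₁·y₁ + a₂·M₂·y₂ = 1·10·1 + 4·9·9 = 334
Reduce mod 90: x ≡ 64
Check: 64 mod 9 = 1 ✓, 64 mod 10 = 4 ✓

x ≡ 64 (mod 90)


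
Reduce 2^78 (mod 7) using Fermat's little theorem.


Fermat's little theorem: if p is prime and gcd(a,p)=1, then a^(p-1) ≡ 1 (mod p)
p = 7 is prime, gcd(2,7) = 1
Reduce exponent: 78 mod 6 = 0
So 2^78 ≡ 2^0 (mod 7)
2^0 = 1

2^78 ≡ 1 (mod 7)
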